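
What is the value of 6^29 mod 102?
78

Repeated squaring. Binary of 29 = 11101.
6^1 ≡ 6 (mod 102); 6^2 ≡ 36 (mod 102); 6^4 ≡ 72 (mod 102); 6^8 ≡ 84 (mod 102); 6^16 ≡ 18 (mod 102)
6^29 = 6^1 × 6^4 × 6^8 × 6^16 ≡ 78 (mod 102)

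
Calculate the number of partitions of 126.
3519222692

p(n) counts ways to write n as a sum of positive integers (order ignored).
Euler's pentagonal recurrence: p(k) = p(k-1) + p(k-2) - p(k-5) - p(k-7) + p(k-12) + p(k-15) - ... (offsets j(3j∓1)/2, signs ++--, p(0)=1, p(<0)=0).
DP table for k = 0..125: p(0)=1, p(1)=1, p(2)=2, p(3)=3, p(4)=5, p(5)=7, p(6)=11, p(7)=15, p(8)=22, p(9)=30, p(10)=42, p(11)=56, p(12)=77, p(13)=101, p(14)=135, p(15)=176, p(16)=231, p(17)=297, p(18)=385, p(19)=490, p(20)=627, p(21)=792, p(22)=1002, p(23)=1255, p(24)=1575, p(25)=1958, p(26)=2436, p(27)=3010, p(28)=3718, p(29)=4565, p(30)=5604, p(31)=6842, p(32)=8349, p(33)=10143, p(34)=12310, p(35)=14883, p(36)=17977, p(37)=21637, p(38)=26015, p(39)=31185, p(40)=37338, p(41)=44583, p(42)=53174, p(43)=63261, p(44)=75175, p(45)=89134, p(46)=105558, p(47)=124754, p(48)=147273, p(49)=173525, p(50)=204226, p(51)=239943, p(52)=281589, p(53)=329931, p(54)=386155, p(55)=451276, p(56)=526823, p(57)=614154, p(58)=715220, p(59)=831820, p(60)=966467, p(61)=1121505, p(62)=1300156, p(63)=1505499, p(64)=1741630, p(65)=2012558, p(66)=2323520, p(67)=2679689, p(68)=3087735, p(69)=3554345, p(70)=4087968, p(71)=4697205, p(72)=5392783, p(73)=6185689, p(74)=7089500, p(75)=8118264, p(76)=9289091, p(77)=10619863, p(78)=12132164, p(79)=13848650, p(80)=15796476, p(81)=18004327, p(82)=20506255, p(83)=23338469, p(84)=26543660, p(85)=30167357, p(86)=34262962, p(87)=38887673, p(88)=44108109, p(89)=49995925, p(90)=56634173, p(91)=64112359, p(92)=72533807, p(93)=82010177, p(94)=92669720, p(95)=104651419, p(96)=118114304, p(97)=133230930, p(98)=150198136, p(99)=169229875, p(100)=190569292, p(101)=214481126, p(102)=241265379, p(103)=271248950, p(104)=304801365, p(105)=342325709, p(106)=384276336, p(107)=431149389, p(108)=483502844, p(109)=541946240, p(110)=607163746, p(111)=679903203, p(112)=761002156, p(113)=851376628, p(114)=952050665, p(115)=1064144451, p(116)=1188908248, p(117)=1327710076, p(118)=1482074143, p(119)=1653668665, p(120)=1844349560, p(121)=2056148051, p(122)=2291320912, p(123)=2552338241, p(124)=2841940500, p(125)=3163127352.
Final step: p(126) = p(125) + p(124) - p(121) - p(119) + p(114) + p(111) - p(104) - p(100) + p(91) + p(86) - p(75) - p(69) + p(56) + p(49) - p(34) - p(26) + p(9) + p(0)
= 3163127352 + 2841940500 - 2056148051 - 1653668665 + 952050665 + 679903203 - 304801365 - 190569292 + 64112359 + 34262962 - 8118264 - 3554345 + 526823 + 173525 - 12310 - 2436 + 30 + 1
= 3519222692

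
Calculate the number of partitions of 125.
3163127352

p(n) counts ways to write n as a sum of positive integers (order ignored).
Euler's pentagonal recurrence: p(k) = p(k-1) + p(k-2) - p(k-5) - p(k-7) + p(k-12) + p(k-15) - ... (offsets j(3j∓1)/2, signs ++--, p(0)=1, p(<0)=0).
DP table for k = 0..124: p(0)=1, p(1)=1, p(2)=2, p(3)=3, p(4)=5, p(5)=7, p(6)=11, p(7)=15, p(8)=22, p(9)=30, p(10)=42, p(11)=56, p(12)=77, p(13)=101, p(14)=135, p(15)=176, p(16)=231, p(17)=297, p(18)=385, p(19)=490, p(20)=627, p(21)=792, p(22)=1002, p(23)=1255, p(24)=1575, p(25)=1958, p(26)=2436, p(27)=3010, p(28)=3718, p(29)=4565, p(30)=5604, p(31)=6842, p(32)=8349, p(33)=10143, p(34)=12310, p(35)=14883, p(36)=17977, p(37)=21637, p(38)=26015, p(39)=31185, p(40)=37338, p(41)=44583, p(42)=53174, p(43)=63261, p(44)=75175, p(45)=89134, p(46)=105558, p(47)=124754, p(48)=147273, p(49)=173525, p(50)=204226, p(51)=239943, p(52)=281589, p(53)=329931, p(54)=386155, p(55)=451276, p(56)=526823, p(57)=614154, p(58)=715220, p(59)=831820, p(60)=966467, p(61)=1121505, p(62)=1300156, p(63)=1505499, p(64)=1741630, p(65)=2012558, p(66)=2323520, p(67)=2679689, p(68)=3087735, p(69)=3554345, p(70)=4087968, p(71)=4697205, p(72)=5392783, p(73)=6185689, p(74)=7089500, p(75)=8118264, p(76)=9289091, p(77)=10619863, p(78)=12132164, p(79)=13848650, p(80)=15796476, p(81)=18004327, p(82)=20506255, p(83)=23338469, p(84)=26543660, p(85)=30167357, p(86)=34262962, p(87)=38887673, p(88)=44108109, p(89)=49995925, p(90)=56634173, p(91)=64112359, p(92)=72533807, p(93)=82010177, p(94)=92669720, p(95)=104651419, p(96)=118114304, p(97)=133230930, p(98)=150198136, p(99)=169229875, p(100)=190569292, p(101)=214481126, p(102)=241265379, p(103)=271248950, p(104)=304801365, p(105)=342325709, p(106)=384276336, p(107)=431149389, p(108)=483502844, p(109)=541946240, p(110)=607163746, p(111)=679903203, p(112)=761002156, p(113)=851376628, p(114)=952050665, p(115)=1064144451, p(116)=1188908248, p(117)=1327710076, p(118)=1482074143, p(119)=1653668665, p(120)=1844349560, p(121)=2056148051, p(122)=2291320912, p(123)=2552338241, p(124)=2841940500.
Final step: p(125) = p(124) + p(123) - p(120) - p(118) + p(113) + p(110) - p(103) - p(99) + p(90) + p(85) - p(74) - p(68) + p(55) + p(48) - p(33) - p(25) + p(8)
= 2841940500 + 2552338241 - 1844349560 - 1482074143 + 851376628 + 607163746 - 271248950 - 169229875 + 56634173 + 30167357 - 7089500 - 3087735 + 451276 + 147273 - 10143 - 1958 + 22
= 3163127352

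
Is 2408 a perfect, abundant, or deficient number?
abundant

Proper divisors of 2408: sum = 1 + 2 + 4 + 7 + 8 + 14 + 28 + 43 + 56 + 86 + 172 + 301 + 344 + 602 + 1204 = 2872
Since 2872 > 2408, 2408 is abundant.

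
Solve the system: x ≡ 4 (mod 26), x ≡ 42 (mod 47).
888

Using Chinese Remainder Theorem:
M = 26 × 47 = 1222
M1 = 47, M2 = 26
y1 = 47^(-1) mod 26 = 5
y2 = 26^(-1) mod 47 = 38
x = (4×47×5 + 42×26×38) mod 1222 = 888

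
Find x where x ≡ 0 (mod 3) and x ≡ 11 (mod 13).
24

Using Chinese Remainder Theorem:
M = 3 × 13 = 39
M1 = 13, M2 = 3
y1 = 13^(-1) mod 3 = 1
y2 = 3^(-1) mod 13 = 9
x = (0×13×1 + 11×3×9) mod 39 = 24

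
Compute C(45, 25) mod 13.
0

Using Lucas' theorem:
Write n=45 and k=25 in base 13:
n in base 13: [3, 6]
k in base 13: [1, 12]
C(45,25) mod 13 = ∏ C(n_i, k_i) mod 13
Digit binomials (mod 13): C(3,1) = 3; C(6,12) = 0 (k_i > n_i)
Product: 3 × 0 = 0 ≡ 0 (mod 13)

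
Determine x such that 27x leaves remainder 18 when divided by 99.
x ≡ 8 (mod 11)

gcd(27, 99) = 9, which divides 18, so solutions exist.
Divide through by 9: 3x ≡ 2 (mod 11).
Find 3^(-1) mod 11 by the extended Euclidean algorithm:
11 = 3 × 3 + 2  ⟹  2 = (1)·11 + (-3)·3
3 = 1 × 2 + 1  ⟹  1 = (-1)·11 + (4)·3
So (4)·3 ≡ 1 (mod 11), i.e. 3^(-1) ≡ 4 (mod 11).
x ≡ 4 × 2 = 8 ≡ 8 (mod 11).
Check: 27 × 8 = 216 ≡ 18 (mod 99).
x ≡ 8 (mod 11), giving 9 solutions mod 99.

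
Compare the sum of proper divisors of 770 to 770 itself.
abundant

Proper divisors of 770: sum = 1 + 2 + 5 + 7 + 10 + 11 + 14 + 22 + 35 + 55 + 70 + 77 + 110 + 154 + 385 = 958
Since 958 > 770, 770 is abundant.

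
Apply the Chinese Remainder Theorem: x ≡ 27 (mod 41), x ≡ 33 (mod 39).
150

Using Chinese Remainder Theorem:
M = 41 × 39 = 1599
M1 = 39, M2 = 41
y1 = 39^(-1) mod 41 = 20
y2 = 41^(-1) mod 39 = 20
x = (27×39×20 + 33×41×20) mod 1599 = 150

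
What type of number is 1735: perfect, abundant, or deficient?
deficient

Proper divisors of 1735: sum = 1 + 5 + 347 = 353
Since 353 < 1735, 1735 is deficient.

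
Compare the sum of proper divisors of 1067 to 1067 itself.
deficient

Proper divisors of 1067: sum = 1 + 11 + 97 = 109
Since 109 < 1067, 1067 is deficient.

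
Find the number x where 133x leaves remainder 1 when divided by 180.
157

gcd(133, 180) = 1, so the inverse exists.
Extended Euclidean algorithm on (180, 133):
180 = 1 × 133 + 47  ⟹  47 = (1)·180 + (-1)·133
133 = 2 × 47 + 39  ⟹  39 = (-2)·180 + (3)·133
47 = 1 × 39 + 8  ⟹  8 = (3)·180 + (-4)·133
39 = 4 × 8 + 7  ⟹  7 = (-14)·180 + (19)·133
8 = 1 × 7 + 1  ⟹  1 = (17)·180 + (-23)·133
So (-23)·133 ≡ 1 (mod 180), i.e. 133^(-1) ≡ -23 ≡ 157 (mod 180).
Check: 133 × 157 = 20881 ≡ 1 (mod 180)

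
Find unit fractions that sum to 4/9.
1/3 + 1/9

Greedy algorithm:
4/9: ceiling(9/4) = 3, use 1/3
1/9: ceiling(9/1) = 9, use 1/9
Result: 4/9 = 1/3 + 1/9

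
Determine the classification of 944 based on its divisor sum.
deficient

Proper divisors of 944: sum = 1 + 2 + 4 + 8 + 16 + 59 + 118 + 236 + 472 = 916
Since 916 < 944, 944 is deficient.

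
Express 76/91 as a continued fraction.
[0; 1, 5, 15]

Euclidean algorithm steps:
76 = 0 × 91 + 76
91 = 1 × 76 + 15
76 = 5 × 15 + 1
15 = 15 × 1 + 0
Continued fraction: [0; 1, 5, 15]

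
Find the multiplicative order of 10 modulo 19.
18

19 is prime, so ord(10) divides φ(19) = 18.
Divisors of 18: 1, 2, 3, 6, 9, 18.
Repeated squaring: 10^1 ≡ 10, 10^2 ≡ 5, 10^4 ≡ 6, 10^8 ≡ 17, 10^16 ≡ 4 (mod 19).
Test 10^d mod 19 for each divisor d in increasing order:
10^1 ≡ 10
10^2 ≡ 5
10^3 = 10^2·10^1 ≡ 12
10^6 = 10^4·10^2 ≡ 11
10^9 = 10^8·10^1 ≡ 18
10^18 = 10^16·10^2 ≡ 1  ← first divisor giving 1
The order is 18.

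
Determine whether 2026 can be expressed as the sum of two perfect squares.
1² + 45² (a=1, b=45)

Factorization: 2026 = 2 × 1013
By Fermat: n is sum of two squares iff every prime p ≡ 3 (mod 4) appears to even power.
All primes ≡ 3 (mod 4) appear to even power.
Search a = 0, 1, 2, … for 2026 - a² a perfect square: first hit at a = 1: 2026 - 1 = 2025 = 45².
2026 = 1² + 45² = 1 + 2025 ✓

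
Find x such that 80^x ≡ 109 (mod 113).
16

Baby-step giant-step with step n = ⌈√113⌉ = 11.
Baby steps 80^j mod 113 (j:value) for j=0..10: 0:1, 1:80, 2:72, 3:110, 4:99, 5:10, 6:9, 7:42, 8:83, 9:86, 10:100.
Giant-step multiplier: 80^(-11) ≡ 80^(112-11) = 80^101 ≡ 54 (mod 113).
Giant steps γ_i = 109·54^i mod 113: γ_0=109, γ_1=10 (in table at j=5).
x = i·n + j = 1·11 + 5 = 16.
Check: 80^16 ≡ 109 (mod 113).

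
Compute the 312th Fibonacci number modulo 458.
146

Matrix identity: Q^n = [[F_(n+1), F_n], [F_n, F_(n-1)]] with Q = [[1,1],[1,0]].
n = 312 = 100111000₂. Square-and-multiply, entries mod 458:
Q^1 = [[1,1],[1,0]]
Q^2 = (Q^1)² = [[2,1],[1,1]]
Q^4 = (Q^2)² = [[5,3],[3,2]]
Q^9 = (Q^4)²·Q = [[55,34],[34,21]]
Q^19 = (Q^9)²·Q = [[353,59],[59,294]]
Q^39 = (Q^19)²·Q = [[9,308],[308,159]]
Q^78 = (Q^39)² = [[139,448],[448,149]]
Q^156 = (Q^78)² = [[185,326],[326,317]]
Q^312 = (Q^156)² = [[353,146],[146,207]]
F_312 mod 458 = Q^312[0][1] = 146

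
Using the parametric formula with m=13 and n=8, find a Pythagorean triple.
(105, 208, 233)

Euclid's formula: a = m² - n², b = 2mn, c = m² + n²
m = 13, n = 8
a = 13² - 8² = 169 - 64 = 105
b = 2 × 13 × 8 = 208
c = 13² + 8² = 169 + 64 = 233
Verification: 105² + 208² = 11025 + 43264 = 54289 = 233² ✓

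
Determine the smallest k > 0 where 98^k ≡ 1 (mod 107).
106

107 is prime, so ord(98) divides φ(107) = 106.
Divisors of 106: 1, 2, 53, 106.
Repeated squaring: 98^1 ≡ 98, 98^2 ≡ 81, 98^4 ≡ 34, 98^8 ≡ 86, 98^16 ≡ 13, 98^32 ≡ 62, 98^64 ≡ 99 (mod 107).
Test 98^d mod 107 for each divisor d in increasing order:
98^1 ≡ 98
98^2 ≡ 81
98^53 = 98^32·98^16·98^4·98^1 ≡ 106
98^106 = 98^64·98^32·98^8·98^2 ≡ 1  ← first divisor giving 1
The order is 106.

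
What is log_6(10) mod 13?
2

Baby-step giant-step with step n = ⌈√13⌉ = 4.
Baby steps 6^j mod 13 (j:value) for j=0..3: 0:1, 1:6, 2:10, 3:8.
h = 10 is already in the table at j=2, so x = 2.
Check: 6^2 ≡ 10 (mod 13).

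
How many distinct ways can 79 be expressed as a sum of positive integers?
13848650

p(n) counts ways to write n as a sum of positive integers (order ignored).
Euler's pentagonal recurrence: p(k) = p(k-1) + p(k-2) - p(k-5) - p(k-7) + p(k-12) + p(k-15) - ... (offsets j(3j∓1)/2, signs ++--, p(0)=1, p(<0)=0).
DP table for k = 0..78: p(0)=1, p(1)=1, p(2)=2, p(3)=3, p(4)=5, p(5)=7, p(6)=11, p(7)=15, p(8)=22, p(9)=30, p(10)=42, p(11)=56, p(12)=77, p(13)=101, p(14)=135, p(15)=176, p(16)=231, p(17)=297, p(18)=385, p(19)=490, p(20)=627, p(21)=792, p(22)=1002, p(23)=1255, p(24)=1575, p(25)=1958, p(26)=2436, p(27)=3010, p(28)=3718, p(29)=4565, p(30)=5604, p(31)=6842, p(32)=8349, p(33)=10143, p(34)=12310, p(35)=14883, p(36)=17977, p(37)=21637, p(38)=26015, p(39)=31185, p(40)=37338, p(41)=44583, p(42)=53174, p(43)=63261, p(44)=75175, p(45)=89134, p(46)=105558, p(47)=124754, p(48)=147273, p(49)=173525, p(50)=204226, p(51)=239943, p(52)=281589, p(53)=329931, p(54)=386155, p(55)=451276, p(56)=526823, p(57)=614154, p(58)=715220, p(59)=831820, p(60)=966467, p(61)=1121505, p(62)=1300156, p(63)=1505499, p(64)=1741630, p(65)=2012558, p(66)=2323520, p(67)=2679689, p(68)=3087735, p(69)=3554345, p(70)=4087968, p(71)=4697205, p(72)=5392783, p(73)=6185689, p(74)=7089500, p(75)=8118264, p(76)=9289091, p(77)=10619863, p(78)=12132164.
Final step: p(79) = p(78) + p(77) - p(74) - p(72) + p(67) + p(64) - p(57) - p(53) + p(44) + p(39) - p(28) - p(22) + p(9) + p(2)
= 12132164 + 10619863 - 7089500 - 5392783 + 2679689 + 1741630 - 614154 - 329931 + 75175 + 31185 - 3718 - 1002 + 30 + 2
= 13848650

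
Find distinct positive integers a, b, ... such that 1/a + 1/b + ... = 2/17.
1/9 + 1/153

Greedy algorithm:
2/17: ceiling(17/2) = 9, use 1/9
1/153: ceiling(153/1) = 153, use 1/153
Result: 2/17 = 1/9 + 1/153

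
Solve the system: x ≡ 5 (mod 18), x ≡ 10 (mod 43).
311

Using Chinese Remainder Theorem:
M = 18 × 43 = 774
M1 = 43, M2 = 18
y1 = 43^(-1) mod 18 = 13
y2 = 18^(-1) mod 43 = 12
x = (5×43×13 + 10×18×12) mod 774 = 311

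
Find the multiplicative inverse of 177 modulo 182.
109

gcd(177, 182) = 1, so the inverse exists.
Extended Euclidean algorithm on (182, 177):
182 = 1 × 177 + 5  ⟹  5 = (1)·182 + (-1)·177
177 = 35 × 5 + 2  ⟹  2 = (-35)·182 + (36)·177
5 = 2 × 2 + 1  ⟹  1 = (71)·182 + (-73)·177
So (-73)·177 ≡ 1 (mod 182), i.e. 177^(-1) ≡ -73 ≡ 109 (mod 182).
Check: 177 × 109 = 19293 ≡ 1 (mod 182)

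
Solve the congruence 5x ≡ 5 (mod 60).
x ≡ 1 (mod 12)

gcd(5, 60) = 5, which divides 5, so solutions exist.
Divide through by 5: x ≡ 1 (mod 12).
The coefficient of x is now 1, so x ≡ 1 (mod 12).
Check: 5 × 1 = 5 ≡ 5 (mod 60).
x ≡ 1 (mod 12), giving 5 solutions mod 60.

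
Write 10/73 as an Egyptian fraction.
1/8 + 1/84 + 1/12264

Greedy algorithm:
10/73: ceiling(73/10) = 8, use 1/8
7/584: ceiling(584/7) = 84, use 1/84
1/12264: ceiling(12264/1) = 12264, use 1/12264
Result: 10/73 = 1/8 + 1/84 + 1/12264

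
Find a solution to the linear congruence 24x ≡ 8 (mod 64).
x ≡ 3 (mod 8)

gcd(24, 64) = 8, which divides 8, so solutions exist.
Divide through by 8: 3x ≡ 1 (mod 8).
Find 3^(-1) mod 8 by the extended Euclidean algorithm:
8 = 2 × 3 + 2  ⟹  2 = (1)·8 + (-2)·3
3 = 1 × 2 + 1  ⟹  1 = (-1)·8 + (3)·3
So (3)·3 ≡ 1 (mod 8), i.e. 3^(-1) ≡ 3 (mod 8).
x ≡ 3 × 1 = 3 ≡ 3 (mod 8).
Check: 24 × 3 = 72 ≡ 8 (mod 64).
x ≡ 3 (mod 8), giving 8 solutions mod 64.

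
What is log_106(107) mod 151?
141

Baby-step giant-step with step n = ⌈√151⌉ = 13.
Baby steps 106^j mod 151 (j:value) for j=0..12: 0:1, 1:106, 2:62, 3:79, 4:69, 5:66, 6:50, 7:15, 8:80, 9:24, 10:128, 11:129, 12:84.
Giant-step multiplier: 106^(-13) ≡ 106^(150-13) = 106^137 ≡ 30 (mod 151).
Giant steps γ_i = 107·30^i mod 151: γ_0=107, γ_1=39, γ_2=113, γ_3=68, γ_4=77, γ_5=45, γ_6=142, γ_7=32, γ_8=54, γ_9=110, γ_10=129 (in table at j=11).
x = i·n + j = 10·13 + 11 = 141.
Check: 106^141 ≡ 107 (mod 151).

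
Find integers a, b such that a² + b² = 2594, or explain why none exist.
35² + 37² (a=35, b=37)

Factorization: 2594 = 2 × 1297
By Fermat: n is sum of two squares iff every prime p ≡ 3 (mod 4) appears to even power.
All primes ≡ 3 (mod 4) appear to even power.
Search a = 0, 1, 2, … for 2594 - a² a perfect square: first hit at a = 35: 2594 - 1225 = 1369 = 37².
2594 = 35² + 37² = 1225 + 1369 ✓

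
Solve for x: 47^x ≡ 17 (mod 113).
11

Baby-step giant-step with step n = ⌈√113⌉ = 11.
Baby steps 47^j mod 113 (j:value) for j=0..10: 0:1, 1:47, 2:62, 3:89, 4:2, 5:94, 6:11, 7:65, 8:4, 9:75, 10:22.
Giant-step multiplier: 47^(-11) ≡ 47^(112-11) = 47^101 ≡ 20 (mod 113).
Giant steps γ_i = 17·20^i mod 113: γ_0=17, γ_1=1 (in table at j=0).
x = i·n + j = 1·11 + 0 = 11.
Check: 47^11 ≡ 17 (mod 113).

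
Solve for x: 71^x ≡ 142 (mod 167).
131

Baby-step giant-step with step n = ⌈√167⌉ = 13.
Baby steps 71^j mod 167 (j:value) for j=0..12: 0:1, 1:71, 2:31, 3:30, 4:126, 5:95, 6:65, 7:106, 8:11, 9:113, 10:7, 11:163, 12:50.
Giant-step multiplier: 71^(-13) ≡ 71^(166-13) = 71^153 ≡ 101 (mod 167).
Giant steps γ_i = 142·101^i mod 167: γ_0=142, γ_1=147, γ_2=151, γ_3=54, γ_4=110, γ_5=88, γ_6=37, γ_7=63, γ_8=17, γ_9=47, γ_10=71 (in table at j=1).
x = i·n + j = 10·13 + 1 = 131.
Check: 71^131 ≡ 142 (mod 167).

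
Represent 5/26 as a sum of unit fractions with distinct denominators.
1/6 + 1/39

Greedy algorithm:
5/26: ceiling(26/5) = 6, use 1/6
1/39: ceiling(39/1) = 39, use 1/39
Result: 5/26 = 1/6 + 1/39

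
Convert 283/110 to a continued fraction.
[2; 1, 1, 2, 1, 15]

Euclidean algorithm steps:
283 = 2 × 110 + 63
110 = 1 × 63 + 47
63 = 1 × 47 + 16
47 = 2 × 16 + 15
16 = 1 × 15 + 1
15 = 15 × 1 + 0
Continued fraction: [2; 1, 1, 2, 1, 15]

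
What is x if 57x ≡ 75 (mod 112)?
x ≡ 19 (mod 112)

gcd(57, 112) = 1, which divides 75, so solutions exist.
Find 57^(-1) mod 112 by the extended Euclidean algorithm:
112 = 1 × 57 + 55  ⟹  55 = (1)·112 + (-1)·57
57 = 1 × 55 + 2  ⟹  2 = (-1)·112 + (2)·57
55 = 27 × 2 + 1  ⟹  1 = (28)·112 + (-55)·57
So (-55)·57 ≡ 1 (mod 112), i.e. 57^(-1) ≡ -55 ≡ 57 (mod 112).
x ≡ 57 × 75 = 4275 ≡ 19 (mod 112).
Check: 57 × 19 = 1083 ≡ 75 (mod 112).
Unique solution: x ≡ 19 (mod 112)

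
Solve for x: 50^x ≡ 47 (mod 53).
24

Baby-step giant-step with step n = ⌈√53⌉ = 8.
Baby steps 50^j mod 53 (j:value) for j=0..7: 0:1, 1:50, 2:9, 3:26, 4:28, 5:22, 6:40, 7:39.
Giant-step multiplier: 50^(-8) ≡ 50^(52-8) = 50^44 ≡ 24 (mod 53).
Giant steps γ_i = 47·24^i mod 53: γ_0=47, γ_1=15, γ_2=42, γ_3=1 (in table at j=0).
x = i·n + j = 3·8 + 0 = 24.
Check: 50^24 ≡ 47 (mod 53).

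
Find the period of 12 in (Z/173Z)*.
172

173 is prime, so ord(12) divides φ(173) = 172.
Divisors of 172: 1, 2, 4, 43, 86, 172.
Repeated squaring: 12^1 ≡ 12, 12^2 ≡ 144, 12^4 ≡ 149, 12^8 ≡ 57, 12^16 ≡ 135, 12^32 ≡ 60, 12^64 ≡ 140, 12^128 ≡ 51 (mod 173).
Test 12^d mod 173 for each divisor d in increasing order:
12^1 ≡ 12
12^2 ≡ 144
12^4 ≡ 149
12^43 = 12^32·12^8·12^2·12^1 ≡ 80
12^86 = 12^64·12^16·12^4·12^2 ≡ 172
12^172 = 12^128·12^32·12^8·12^4 ≡ 1  ← first divisor giving 1
The order is 172.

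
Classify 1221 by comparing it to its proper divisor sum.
deficient

Proper divisors of 1221: sum = 1 + 3 + 11 + 33 + 37 + 111 + 407 = 603
Since 603 < 1221, 1221 is deficient.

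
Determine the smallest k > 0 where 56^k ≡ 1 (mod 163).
81

163 is prime, so ord(56) divides φ(163) = 162.
Divisors of 162: 1, 2, 3, 6, 9, 18, 27, 54, 81, 162.
Repeated squaring: 56^1 ≡ 56, 56^2 ≡ 39, 56^4 ≡ 54, 56^8 ≡ 145, 56^16 ≡ 161, 56^32 ≡ 4, 56^64 ≡ 16, 56^128 ≡ 93 (mod 163).
Test 56^d mod 163 for each divisor d in increasing order:
56^1 ≡ 56
56^2 ≡ 39
56^3 = 56^2·56^1 ≡ 65
56^6 = 56^4·56^2 ≡ 150
56^9 = 56^8·56^1 ≡ 133
56^18 = 56^16·56^2 ≡ 85
56^27 = 56^16·56^8·56^2·56^1 ≡ 58
56^54 = 56^32·56^16·56^4·56^2 ≡ 104
56^81 = 56^64·56^16·56^1 ≡ 1  ← first divisor giving 1
The order is 81.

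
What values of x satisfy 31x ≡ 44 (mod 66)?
x ≡ 44 (mod 66)

gcd(31, 66) = 1, which divides 44, so solutions exist.
Find 31^(-1) mod 66 by the extended Euclidean algorithm:
66 = 2 × 31 + 4  ⟹  4 = (1)·66 + (-2)·31
31 = 7 × 4 + 3  ⟹  3 = (-7)·66 + (15)·31
4 = 1 × 3 + 1  ⟹  1 = (8)·66 + (-17)·31
So (-17)·31 ≡ 1 (mod 66), i.e. 31^(-1) ≡ -17 ≡ 49 (mod 66).
x ≡ 49 × 44 = 2156 ≡ 44 (mod 66).
Check: 31 × 44 = 1364 ≡ 44 (mod 66).
Unique solution: x ≡ 44 (mod 66)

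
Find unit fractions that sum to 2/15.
1/8 + 1/120

Greedy algorithm:
2/15: ceiling(15/2) = 8, use 1/8
1/120: ceiling(120/1) = 120, use 1/120
Result: 2/15 = 1/8 + 1/120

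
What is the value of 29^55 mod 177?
110

Repeated squaring. Binary of 55 = 110111.
29^1 ≡ 29 (mod 177); 29^2 ≡ 133 (mod 177); 29^4 ≡ 166 (mod 177); 29^8 ≡ 121 (mod 177); 29^16 ≡ 127 (mod 177); 29^32 ≡ 22 (mod 177)
29^55 = 29^1 × 29^2 × 29^4 × 29^16 × 29^32 ≡ 110 (mod 177)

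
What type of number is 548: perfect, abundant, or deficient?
deficient

Proper divisors of 548: sum = 1 + 2 + 4 + 137 + 274 = 418
Since 418 < 548, 548 is deficient.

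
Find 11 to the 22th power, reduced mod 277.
22

Repeated squaring. Binary of 22 = 10110.
11^1 ≡ 11 (mod 277); 11^2 ≡ 121 (mod 277); 11^4 ≡ 237 (mod 277); 11^8 ≡ 215 (mod 277); 11^16 ≡ 243 (mod 277)
11^22 = 11^2 × 11^4 × 11^16 ≡ 22 (mod 277)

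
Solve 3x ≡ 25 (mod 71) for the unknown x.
x ≡ 32 (mod 71)

gcd(3, 71) = 1, which divides 25, so solutions exist.
Find 3^(-1) mod 71 by the extended Euclidean algorithm:
71 = 23 × 3 + 2  ⟹  2 = (1)·71 + (-23)·3
3 = 1 × 2 + 1  ⟹  1 = (-1)·71 + (24)·3
So (24)·3 ≡ 1 (mod 71), i.e. 3^(-1) ≡ 24 (mod 71).
x ≡ 24 × 25 = 600 ≡ 32 (mod 71).
Check: 3 × 32 = 96 ≡ 25 (mod 71).
Unique solution: x ≡ 32 (mod 71)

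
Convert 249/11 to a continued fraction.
[22; 1, 1, 1, 3]

Euclidean algorithm steps:
249 = 22 × 11 + 7
11 = 1 × 7 + 4
7 = 1 × 4 + 3
4 = 1 × 3 + 1
3 = 3 × 1 + 0
Continued fraction: [22; 1, 1, 1, 3]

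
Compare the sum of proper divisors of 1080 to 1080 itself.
abundant

Proper divisors of 1080: sum = 1 + 2 + 3 + 4 + 5 + 6 + 8 + 9 + ... + 216 + 270 + 360 + 540 (31 divisors) = 2520
Since 2520 > 1080, 1080 is abundant.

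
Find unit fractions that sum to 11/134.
1/13 + 1/194 + 1/84487

Greedy algorithm:
11/134: ceiling(134/11) = 13, use 1/13
9/1742: ceiling(1742/9) = 194, use 1/194
1/84487: ceiling(84487/1) = 84487, use 1/84487
Result: 11/134 = 1/13 + 1/194 + 1/84487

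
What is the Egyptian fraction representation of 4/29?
1/8 + 1/78 + 1/9048

Greedy algorithm:
4/29: ceiling(29/4) = 8, use 1/8
3/232: ceiling(232/3) = 78, use 1/78
1/9048: ceiling(9048/1) = 9048, use 1/9048
Result: 4/29 = 1/8 + 1/78 + 1/9048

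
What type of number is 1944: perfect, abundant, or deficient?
abundant

Proper divisors of 1944: sum = 1 + 2 + 3 + 4 + 6 + 8 + 9 + 12 + ... + 324 + 486 + 648 + 972 (23 divisors) = 3516
Since 3516 > 1944, 1944 is abundant.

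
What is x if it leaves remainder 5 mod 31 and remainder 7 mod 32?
935

Using Chinese Remainder Theorem:
M = 31 × 32 = 992
M1 = 32, M2 = 31
y1 = 32^(-1) mod 31 = 1
y2 = 31^(-1) mod 32 = 31
x = (5×32×1 + 7×31×31) mod 992 = 935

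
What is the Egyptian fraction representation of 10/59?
1/6 + 1/354

Greedy algorithm:
10/59: ceiling(59/10) = 6, use 1/6
1/354: ceiling(354/1) = 354, use 1/354
Result: 10/59 = 1/6 + 1/354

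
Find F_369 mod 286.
122

Matrix identity: Q^n = [[F_(n+1), F_n], [F_n, F_(n-1)]] with Q = [[1,1],[1,0]].
n = 369 = 101110001₂. Square-and-multiply, entries mod 286:
Q^1 = [[1,1],[1,0]]
Q^2 = (Q^1)² = [[2,1],[1,1]]
Q^5 = (Q^2)²·Q = [[8,5],[5,3]]
Q^11 = (Q^5)²·Q = [[144,89],[89,55]]
Q^23 = (Q^11)²·Q = [[36,57],[57,265]]
Q^46 = (Q^23)² = [[255,283],[283,258]]
Q^92 = (Q^46)² = [[112,177],[177,221]]
Q^184 = (Q^92)² = [[115,25],[25,90]]
Q^369 = (Q^184)²·Q = [[99,122],[122,263]]
F_369 mod 286 = Q^369[0][1] = 122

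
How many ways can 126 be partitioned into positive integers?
3519222692

p(n) counts ways to write n as a sum of positive integers (order ignored).
Euler's pentagonal recurrence: p(k) = p(k-1) + p(k-2) - p(k-5) - p(k-7) + p(k-12) + p(k-15) - ... (offsets j(3j∓1)/2, signs ++--, p(0)=1, p(<0)=0).
DP table for k = 0..125: p(0)=1, p(1)=1, p(2)=2, p(3)=3, p(4)=5, p(5)=7, p(6)=11, p(7)=15, p(8)=22, p(9)=30, p(10)=42, p(11)=56, p(12)=77, p(13)=101, p(14)=135, p(15)=176, p(16)=231, p(17)=297, p(18)=385, p(19)=490, p(20)=627, p(21)=792, p(22)=1002, p(23)=1255, p(24)=1575, p(25)=1958, p(26)=2436, p(27)=3010, p(28)=3718, p(29)=4565, p(30)=5604, p(31)=6842, p(32)=8349, p(33)=10143, p(34)=12310, p(35)=14883, p(36)=17977, p(37)=21637, p(38)=26015, p(39)=31185, p(40)=37338, p(41)=44583, p(42)=53174, p(43)=63261, p(44)=75175, p(45)=89134, p(46)=105558, p(47)=124754, p(48)=147273, p(49)=173525, p(50)=204226, p(51)=239943, p(52)=281589, p(53)=329931, p(54)=386155, p(55)=451276, p(56)=526823, p(57)=614154, p(58)=715220, p(59)=831820, p(60)=966467, p(61)=1121505, p(62)=1300156, p(63)=1505499, p(64)=1741630, p(65)=2012558, p(66)=2323520, p(67)=2679689, p(68)=3087735, p(69)=3554345, p(70)=4087968, p(71)=4697205, p(72)=5392783, p(73)=6185689, p(74)=7089500, p(75)=8118264, p(76)=9289091, p(77)=10619863, p(78)=12132164, p(79)=13848650, p(80)=15796476, p(81)=18004327, p(82)=20506255, p(83)=23338469, p(84)=26543660, p(85)=30167357, p(86)=34262962, p(87)=38887673, p(88)=44108109, p(89)=49995925, p(90)=56634173, p(91)=64112359, p(92)=72533807, p(93)=82010177, p(94)=92669720, p(95)=104651419, p(96)=118114304, p(97)=133230930, p(98)=150198136, p(99)=169229875, p(100)=190569292, p(101)=214481126, p(102)=241265379, p(103)=271248950, p(104)=304801365, p(105)=342325709, p(106)=384276336, p(107)=431149389, p(108)=483502844, p(109)=541946240, p(110)=607163746, p(111)=679903203, p(112)=761002156, p(113)=851376628, p(114)=952050665, p(115)=1064144451, p(116)=1188908248, p(117)=1327710076, p(118)=1482074143, p(119)=1653668665, p(120)=1844349560, p(121)=2056148051, p(122)=2291320912, p(123)=2552338241, p(124)=2841940500, p(125)=3163127352.
Final step: p(126) = p(125) + p(124) - p(121) - p(119) + p(114) + p(111) - p(104) - p(100) + p(91) + p(86) - p(75) - p(69) + p(56) + p(49) - p(34) - p(26) + p(9) + p(0)
= 3163127352 + 2841940500 - 2056148051 - 1653668665 + 952050665 + 679903203 - 304801365 - 190569292 + 64112359 + 34262962 - 8118264 - 3554345 + 526823 + 173525 - 12310 - 2436 + 30 + 1
= 3519222692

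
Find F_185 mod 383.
208

Matrix identity: Q^n = [[F_(n+1), F_n], [F_n, F_(n-1)]] with Q = [[1,1],[1,0]].
n = 185 = 10111001₂. Square-and-multiply, entries mod 383:
Q^1 = [[1,1],[1,0]]
Q^2 = (Q^1)² = [[2,1],[1,1]]
Q^5 = (Q^2)²·Q = [[8,5],[5,3]]
Q^11 = (Q^5)²·Q = [[144,89],[89,55]]
Q^23 = (Q^11)²·Q = [[25,315],[315,93]]
Q^46 = (Q^23)² = [[270,19],[19,251]]
Q^92 = (Q^46)² = [[108,324],[324,167]]
Q^185 = (Q^92)²·Q = [[69,208],[208,244]]
F_185 mod 383 = Q^185[0][1] = 208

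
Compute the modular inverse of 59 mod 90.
29

gcd(59, 90) = 1, so the inverse exists.
Extended Euclidean algorithm on (90, 59):
90 = 1 × 59 + 31  ⟹  31 = (1)·90 + (-1)·59
59 = 1 × 31 + 28  ⟹  28 = (-1)·90 + (2)·59
31 = 1 × 28 + 3  ⟹  3 = (2)·90 + (-3)·59
28 = 9 × 3 + 1  ⟹  1 = (-19)·90 + (29)·59
So (29)·59 ≡ 1 (mod 90), i.e. 59^(-1) ≡ 29 (mod 90).
Check: 59 × 29 = 1711 ≡ 1 (mod 90)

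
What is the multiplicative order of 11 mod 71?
70

71 is prime, so ord(11) divides φ(71) = 70.
Divisors of 70: 1, 2, 5, 7, 10, 14, 35, 70.
Repeated squaring: 11^1 ≡ 11, 11^2 ≡ 50, 11^4 ≡ 15, 11^8 ≡ 12, 11^16 ≡ 2, 11^32 ≡ 4, 11^64 ≡ 16 (mod 71).
Test 11^d mod 71 for each divisor d in increasing order:
11^1 ≡ 11
11^2 ≡ 50
11^5 = 11^4·11^1 ≡ 23
11^7 = 11^4·11^2·11^1 ≡ 14
11^10 = 11^8·11^2 ≡ 32
11^14 = 11^8·11^4·11^2 ≡ 54
11^35 = 11^32·11^2·11^1 ≡ 70
11^70 = 11^64·11^4·11^2 ≡ 1  ← first divisor giving 1
The order is 70.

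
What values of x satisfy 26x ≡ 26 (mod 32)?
x ≡ 1 (mod 16)

gcd(26, 32) = 2, which divides 26, so solutions exist.
Divide through by 2: 13x ≡ 13 (mod 16).
Find 13^(-1) mod 16 by the extended Euclidean algorithm:
16 = 1 × 13 + 3  ⟹  3 = (1)·16 + (-1)·13
13 = 4 × 3 + 1  ⟹  1 = (-4)·16 + (5)·13
So (5)·13 ≡ 1 (mod 16), i.e. 13^(-1) ≡ 5 (mod 16).
x ≡ 5 × 13 = 65 ≡ 1 (mod 16).
Check: 26 × 1 = 26 ≡ 26 (mod 32).
x ≡ 1 (mod 16), giving 2 solutions mod 32.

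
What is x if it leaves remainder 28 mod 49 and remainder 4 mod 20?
224

Using Chinese Remainder Theorem:
M = 49 × 20 = 980
M1 = 20, M2 = 49
y1 = 20^(-1) mod 49 = 27
y2 = 49^(-1) mod 20 = 9
x = (28×20×27 + 4×49×9) mod 980 = 224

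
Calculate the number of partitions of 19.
490

p(n) counts ways to write n as a sum of positive integers (order ignored).
Euler's pentagonal recurrence: p(k) = p(k-1) + p(k-2) - p(k-5) - p(k-7) + p(k-12) + p(k-15) - ... (offsets j(3j∓1)/2, signs ++--, p(0)=1, p(<0)=0).
DP table for k = 0..18: p(0)=1, p(1)=1, p(2)=2, p(3)=3, p(4)=5, p(5)=7, p(6)=11, p(7)=15, p(8)=22, p(9)=30, p(10)=42, p(11)=56, p(12)=77, p(13)=101, p(14)=135, p(15)=176, p(16)=231, p(17)=297, p(18)=385.
Final step: p(19) = p(18) + p(17) - p(14) - p(12) + p(7) + p(4)
= 385 + 297 - 135 - 77 + 15 + 5
= 490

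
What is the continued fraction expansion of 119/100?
[1; 5, 3, 1, 4]

Euclidean algorithm steps:
119 = 1 × 100 + 19
100 = 5 × 19 + 5
19 = 3 × 5 + 4
5 = 1 × 4 + 1
4 = 4 × 1 + 0
Continued fraction: [1; 5, 3, 1, 4]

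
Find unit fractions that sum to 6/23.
1/4 + 1/92

Greedy algorithm:
6/23: ceiling(23/6) = 4, use 1/4
1/92: ceiling(92/1) = 92, use 1/92
Result: 6/23 = 1/4 + 1/92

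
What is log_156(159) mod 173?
158

Baby-step giant-step with step n = ⌈√173⌉ = 14.
Baby steps 156^j mod 173 (j:value) for j=0..13: 0:1, 1:156, 2:116, 3:104, 4:135, 5:127, 6:90, 7:27, 8:60, 9:18, 10:40, 11:12, 12:142, 13:8.
Giant-step multiplier: 156^(-14) ≡ 156^(172-14) = 156^158 ≡ 159 (mod 173).
Giant steps γ_i = 159·159^i mod 173: γ_0=159, γ_1=23, γ_2=24, γ_3=10, γ_4=33, γ_5=57, γ_6=67, γ_7=100, γ_8=157, γ_9=51, γ_10=151, γ_11=135 (in table at j=4).
x = i·n + j = 11·14 + 4 = 158.
Check: 156^158 ≡ 159 (mod 173).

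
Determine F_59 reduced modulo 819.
782

Matrix identity: Q^n = [[F_(n+1), F_n], [F_n, F_(n-1)]] with Q = [[1,1],[1,0]].
n = 59 = 111011₂. Square-and-multiply, entries mod 819:
Q^1 = [[1,1],[1,0]]
Q^3 = (Q^1)²·Q = [[3,2],[2,1]]
Q^7 = (Q^3)²·Q = [[21,13],[13,8]]
Q^14 = (Q^7)² = [[610,377],[377,233]]
Q^29 = (Q^14)²·Q = [[755,716],[716,39]]
Q^59 = (Q^29)²·Q = [[81,782],[782,118]]
F_59 mod 819 = Q^59[0][1] = 782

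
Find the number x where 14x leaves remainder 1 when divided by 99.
92

gcd(14, 99) = 1, so the inverse exists.
Extended Euclidean algorithm on (99, 14):
99 = 7 × 14 + 1  ⟹  1 = (1)·99 + (-7)·14
So (-7)·14 ≡ 1 (mod 99), i.e. 14^(-1) ≡ -7 ≡ 92 (mod 99).
Check: 14 × 92 = 1288 ≡ 1 (mod 99)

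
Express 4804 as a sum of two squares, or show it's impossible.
48² + 50² (a=48, b=50)

Factorization: 4804 = 2^2 × 1201
By Fermat: n is sum of two squares iff every prime p ≡ 3 (mod 4) appears to even power.
All primes ≡ 3 (mod 4) appear to even power.
Search a = 0, 1, 2, … for 4804 - a² a perfect square: first hit at a = 48: 4804 - 2304 = 2500 = 50².
4804 = 48² + 50² = 2304 + 2500 ✓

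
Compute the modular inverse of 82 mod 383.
369

gcd(82, 383) = 1, so the inverse exists.
Extended Euclidean algorithm on (383, 82):
383 = 4 × 82 + 55  ⟹  55 = (1)·383 + (-4)·82
82 = 1 × 55 + 27  ⟹  27 = (-1)·383 + (5)·82
55 = 2 × 27 + 1  ⟹  1 = (3)·383 + (-14)·82
So (-14)·82 ≡ 1 (mod 383), i.e. 82^(-1) ≡ -14 ≡ 369 (mod 383).
Check: 82 × 369 = 30258 ≡ 1 (mod 383)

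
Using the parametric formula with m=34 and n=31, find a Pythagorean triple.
(195, 2108, 2117)

Euclid's formula: a = m² - n², b = 2mn, c = m² + n²
m = 34, n = 31
a = 34² - 31² = 1156 - 961 = 195
b = 2 × 34 × 31 = 2108
c = 34² + 31² = 1156 + 961 = 2117
Verification: 195² + 2108² = 38025 + 4443664 = 4481689 = 2117² ✓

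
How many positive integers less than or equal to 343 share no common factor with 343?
294

343 = 7^3
φ(n) = n × ∏(1 - 1/p) for each prime p dividing n
φ(343) = 343 × (1 - 1/7) = 294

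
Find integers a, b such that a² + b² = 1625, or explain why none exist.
5² + 40² (a=5, b=40)

Factorization: 1625 = 5^3 × 13
By Fermat: n is sum of two squares iff every prime p ≡ 3 (mod 4) appears to even power.
All primes ≡ 3 (mod 4) appear to even power.
Search a = 0, 1, 2, … for 1625 - a² a perfect square: first hit at a = 5: 1625 - 25 = 1600 = 40².
1625 = 5² + 40² = 25 + 1600 ✓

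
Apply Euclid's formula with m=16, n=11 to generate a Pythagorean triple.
(135, 352, 377)

Euclid's formula: a = m² - n², b = 2mn, c = m² + n²
m = 16, n = 11
a = 16² - 11² = 256 - 121 = 135
b = 2 × 16 × 11 = 352
c = 16² + 11² = 256 + 121 = 377
Verification: 135² + 352² = 18225 + 123904 = 142129 = 377² ✓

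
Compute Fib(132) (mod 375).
9

Matrix identity: Q^n = [[F_(n+1), F_n], [F_n, F_(n-1)]] with Q = [[1,1],[1,0]].
n = 132 = 10000100₂. Square-and-multiply, entries mod 375:
Q^1 = [[1,1],[1,0]]
Q^2 = (Q^1)² = [[2,1],[1,1]]
Q^4 = (Q^2)² = [[5,3],[3,2]]
Q^8 = (Q^4)² = [[34,21],[21,13]]
Q^16 = (Q^8)² = [[97,237],[237,235]]
Q^33 = (Q^16)²·Q = [[262,328],[328,309]]
Q^66 = (Q^33)² = [[353,163],[163,190]]
Q^132 = (Q^66)² = [[53,9],[9,44]]
F_132 mod 375 = Q^132[0][1] = 9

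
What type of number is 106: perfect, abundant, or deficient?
deficient

Proper divisors of 106: sum = 1 + 2 + 53 = 56
Since 56 < 106, 106 is deficient.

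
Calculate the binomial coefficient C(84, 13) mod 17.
16

Using Lucas' theorem:
Write n=84 and k=13 in base 17:
n in base 17: [4, 16]
k in base 17: [0, 13]
C(84,13) mod 17 = ∏ C(n_i, k_i) mod 17
Digit binomials (mod 17): C(4,0) = 1; C(16,13) = 560 ≡ 16
Product: 1 × 16 = 16 ≡ 16 (mod 17)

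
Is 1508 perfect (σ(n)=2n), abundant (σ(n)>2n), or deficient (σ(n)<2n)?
deficient

Proper divisors of 1508: sum = 1 + 2 + 4 + 13 + 26 + 29 + 52 + 58 + 116 + 377 + 754 = 1432
Since 1432 < 1508, 1508 is deficient.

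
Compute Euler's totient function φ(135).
72

135 = 3^3 × 5
φ(n) = n × ∏(1 - 1/p) for each prime p dividing n
φ(135) = 135 × (1 - 1/3) × (1 - 1/5) = 72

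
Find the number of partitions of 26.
2436

p(n) counts ways to write n as a sum of positive integers (order ignored).
Euler's pentagonal recurrence: p(k) = p(k-1) + p(k-2) - p(k-5) - p(k-7) + p(k-12) + p(k-15) - ... (offsets j(3j∓1)/2, signs ++--, p(0)=1, p(<0)=0).
DP table for k = 0..25: p(0)=1, p(1)=1, p(2)=2, p(3)=3, p(4)=5, p(5)=7, p(6)=11, p(7)=15, p(8)=22, p(9)=30, p(10)=42, p(11)=56, p(12)=77, p(13)=101, p(14)=135, p(15)=176, p(16)=231, p(17)=297, p(18)=385, p(19)=490, p(20)=627, p(21)=792, p(22)=1002, p(23)=1255, p(24)=1575, p(25)=1958.
Final step: p(26) = p(25) + p(24) - p(21) - p(19) + p(14) + p(11) - p(4) - p(0)
= 1958 + 1575 - 792 - 490 + 135 + 56 - 5 - 1
= 2436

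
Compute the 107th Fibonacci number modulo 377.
5

Matrix identity: Q^n = [[F_(n+1), F_n], [F_n, F_(n-1)]] with Q = [[1,1],[1,0]].
n = 107 = 1101011₂. Square-and-multiply, entries mod 377:
Q^1 = [[1,1],[1,0]]
Q^3 = (Q^1)²·Q = [[3,2],[2,1]]
Q^6 = (Q^3)² = [[13,8],[8,5]]
Q^13 = (Q^6)²·Q = [[0,233],[233,144]]
Q^26 = (Q^13)² = [[1,376],[376,2]]
Q^53 = (Q^26)²·Q = [[376,2],[2,374]]
Q^107 = (Q^53)²·Q = [[374,5],[5,369]]
F_107 mod 377 = Q^107[0][1] = 5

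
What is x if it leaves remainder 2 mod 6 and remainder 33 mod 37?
218

Using Chinese Remainder Theorem:
M = 6 × 37 = 222
M1 = 37, M2 = 6
y1 = 37^(-1) mod 6 = 1
y2 = 6^(-1) mod 37 = 31
x = (2×37×1 + 33×6×31) mod 222 = 218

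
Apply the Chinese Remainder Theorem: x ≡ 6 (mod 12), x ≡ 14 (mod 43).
186

Using Chinese Remainder Theorem:
M = 12 × 43 = 516
M1 = 43, M2 = 12
y1 = 43^(-1) mod 12 = 7
y2 = 12^(-1) mod 43 = 18
x = (6×43×7 + 14×12×18) mod 516 = 186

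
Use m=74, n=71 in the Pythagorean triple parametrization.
(435, 10508, 10517)

Euclid's formula: a = m² - n², b = 2mn, c = m² + n²
m = 74, n = 71
a = 74² - 71² = 5476 - 5041 = 435
b = 2 × 74 × 71 = 10508
c = 74² + 71² = 5476 + 5041 = 10517
Verification: 435² + 10508² = 189225 + 110418064 = 110607289 = 10517² ✓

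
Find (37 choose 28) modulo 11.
0

Using Lucas' theorem:
Write n=37 and k=28 in base 11:
n in base 11: [3, 4]
k in base 11: [2, 6]
C(37,28) mod 11 = ∏ C(n_i, k_i) mod 11
Digit binomials (mod 11): C(3,2) = 3; C(4,6) = 0 (k_i > n_i)
Product: 3 × 0 = 0 ≡ 0 (mod 11)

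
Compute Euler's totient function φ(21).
12

21 = 3 × 7
φ(n) = n × ∏(1 - 1/p) for each prime p dividing n
φ(21) = 21 × (1 - 1/3) × (1 - 1/7) = 12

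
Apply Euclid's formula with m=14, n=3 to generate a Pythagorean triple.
(187, 84, 205)

Euclid's formula: a = m² - n², b = 2mn, c = m² + n²
m = 14, n = 3
a = 14² - 3² = 196 - 9 = 187
b = 2 × 14 × 3 = 84
c = 14² + 3² = 196 + 9 = 205
Verification: 187² + 84² = 34969 + 7056 = 42025 = 205² ✓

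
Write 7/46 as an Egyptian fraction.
1/7 + 1/108 + 1/17388

Greedy algorithm:
7/46: ceiling(46/7) = 7, use 1/7
3/322: ceiling(322/3) = 108, use 1/108
1/17388: ceiling(17388/1) = 17388, use 1/17388
Result: 7/46 = 1/7 + 1/108 + 1/17388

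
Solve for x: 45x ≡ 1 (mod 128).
37

gcd(45, 128) = 1, so the inverse exists.
Extended Euclidean algorithm on (128, 45):
128 = 2 × 45 + 38  ⟹  38 = (1)·128 + (-2)·45
45 = 1 × 38 + 7  ⟹  7 = (-1)·128 + (3)·45
38 = 5 × 7 + 3  ⟹  3 = (6)·128 + (-17)·45
7 = 2 × 3 + 1  ⟹  1 = (-13)·128 + (37)·45
So (37)·45 ≡ 1 (mod 128), i.e. 45^(-1) ≡ 37 (mod 128).
Check: 45 × 37 = 1665 ≡ 1 (mod 128)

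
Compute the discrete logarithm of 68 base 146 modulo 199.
103

Baby-step giant-step with step n = ⌈√199⌉ = 15.
Baby steps 146^j mod 199 (j:value) for j=0..14: 0:1, 1:146, 2:23, 3:174, 4:131, 5:22, 6:28, 7:108, 8:47, 9:96, 10:86, 11:19, 12:187, 13:39, 14:122.
Giant-step multiplier: 146^(-15) ≡ 146^(198-15) = 146^183 ≡ 67 (mod 199).
Giant steps γ_i = 68·67^i mod 199: γ_0=68, γ_1=178, γ_2=185, γ_3=57, γ_4=38, γ_5=158, γ_6=39 (in table at j=13).
x = i·n + j = 6·15 + 13 = 103.
Check: 146^103 ≡ 68 (mod 199).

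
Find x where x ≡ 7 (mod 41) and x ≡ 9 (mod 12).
417

Using Chinese Remainder Theorem:
M = 41 × 12 = 492
M1 = 12, M2 = 41
y1 = 12^(-1) mod 41 = 24
y2 = 41^(-1) mod 12 = 5
x = (7×12×24 + 9×41×5) mod 492 = 417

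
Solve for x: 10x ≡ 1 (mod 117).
82

gcd(10, 117) = 1, so the inverse exists.
Extended Euclidean algorithm on (117, 10):
117 = 11 × 10 + 7  ⟹  7 = (1)·117 + (-11)·10
10 = 1 × 7 + 3  ⟹  3 = (-1)·117 + (12)·10
7 = 2 × 3 + 1  ⟹  1 = (3)·117 + (-35)·10
So (-35)·10 ≡ 1 (mod 117), i.e. 10^(-1) ≡ -35 ≡ 82 (mod 117).
Check: 10 × 82 = 820 ≡ 1 (mod 117)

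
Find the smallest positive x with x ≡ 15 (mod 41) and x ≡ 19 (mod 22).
261

Using Chinese Remainder Theorem:
M = 41 × 22 = 902
M1 = 22, M2 = 41
y1 = 22^(-1) mod 41 = 28
y2 = 41^(-1) mod 22 = 7
x = (15×22×28 + 19×41×7) mod 902 = 261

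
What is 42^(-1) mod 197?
61

gcd(42, 197) = 1, so the inverse exists.
Extended Euclidean algorithm on (197, 42):
197 = 4 × 42 + 29  ⟹  29 = (1)·197 + (-4)·42
42 = 1 × 29 + 13  ⟹  13 = (-1)·197 + (5)·42
29 = 2 × 13 + 3  ⟹  3 = (3)·197 + (-14)·42
13 = 4 × 3 + 1  ⟹  1 = (-13)·197 + (61)·42
So (61)·42 ≡ 1 (mod 197), i.e. 42^(-1) ≡ 61 (mod 197).
Check: 42 × 61 = 2562 ≡ 1 (mod 197)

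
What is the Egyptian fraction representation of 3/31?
1/11 + 1/171 + 1/58311

Greedy algorithm:
3/31: ceiling(31/3) = 11, use 1/11
2/341: ceiling(341/2) = 171, use 1/171
1/58311: ceiling(58311/1) = 58311, use 1/58311
Result: 3/31 = 1/11 + 1/171 + 1/58311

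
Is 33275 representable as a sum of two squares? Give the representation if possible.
Not possible

Factorization: 33275 = 5^2 × 11^3
By Fermat: n is sum of two squares iff every prime p ≡ 3 (mod 4) appears to even power.
Prime(s) ≡ 3 (mod 4) with odd exponent: [(11, 3)]
Therefore 33275 cannot be expressed as a² + b².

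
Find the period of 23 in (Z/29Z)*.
7

29 is prime, so ord(23) divides φ(29) = 28.
Divisors of 28: 1, 2, 4, 7, 14, 28.
Repeated squaring: 23^1 ≡ 23, 23^2 ≡ 7, 23^4 ≡ 20, 23^8 ≡ 23, 23^16 ≡ 7 (mod 29).
Test 23^d mod 29 for each divisor d in increasing order:
23^1 ≡ 23
23^2 ≡ 7
23^4 ≡ 20
23^7 = 23^4·23^2·23^1 ≡ 1  ← first divisor giving 1
The order is 7.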